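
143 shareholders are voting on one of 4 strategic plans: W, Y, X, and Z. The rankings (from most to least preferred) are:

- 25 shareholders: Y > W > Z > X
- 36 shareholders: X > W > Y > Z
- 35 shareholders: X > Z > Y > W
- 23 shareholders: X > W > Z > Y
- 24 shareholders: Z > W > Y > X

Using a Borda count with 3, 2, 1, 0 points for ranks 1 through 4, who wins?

X

W: 25·2 + 36·2 + 35·0 + 23·2 + 24·2 = 216
Y: 25·3 + 36·1 + 35·1 + 23·0 + 24·1 = 170
X: 25·0 + 36·3 + 35·3 + 23·3 + 24·0 = 282
Z: 25·1 + 36·0 + 35·2 + 23·1 + 24·3 = 190
X has the highest Borda score (282).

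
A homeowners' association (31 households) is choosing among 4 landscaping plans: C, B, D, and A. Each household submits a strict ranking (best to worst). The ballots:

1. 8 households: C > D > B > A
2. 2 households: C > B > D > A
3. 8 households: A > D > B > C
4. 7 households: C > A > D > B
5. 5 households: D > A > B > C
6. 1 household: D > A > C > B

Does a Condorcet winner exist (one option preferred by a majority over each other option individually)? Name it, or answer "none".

C vs B: 18–13 for C.
C vs D: 17–14 for C.
C vs A: 17–14 for C.
C beats every other option head-to-head.

C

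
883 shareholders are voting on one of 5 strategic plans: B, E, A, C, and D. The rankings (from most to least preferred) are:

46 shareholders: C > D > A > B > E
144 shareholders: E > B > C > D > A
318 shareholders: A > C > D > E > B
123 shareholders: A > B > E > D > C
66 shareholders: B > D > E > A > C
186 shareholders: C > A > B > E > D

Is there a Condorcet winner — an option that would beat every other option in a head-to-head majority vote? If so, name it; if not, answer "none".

A vs B: 673–210 for A.
A vs E: 673–210 for A.
A vs C: 507–376 for A.
A vs D: 627–256 for A.
A beats every other option head-to-head.

A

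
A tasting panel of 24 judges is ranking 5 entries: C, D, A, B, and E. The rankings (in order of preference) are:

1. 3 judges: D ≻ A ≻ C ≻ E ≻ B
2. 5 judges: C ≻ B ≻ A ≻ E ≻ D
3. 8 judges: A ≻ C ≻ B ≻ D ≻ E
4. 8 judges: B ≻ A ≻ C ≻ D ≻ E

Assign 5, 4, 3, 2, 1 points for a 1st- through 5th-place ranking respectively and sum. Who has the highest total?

A

C: 3·3 + 5·5 + 8·4 + 8·3 = 90
D: 3·5 + 5·1 + 8·2 + 8·2 = 52
A: 3·4 + 5·3 + 8·5 + 8·4 = 99
B: 3·1 + 5·4 + 8·3 + 8·5 = 87
E: 3·2 + 5·2 + 8·1 + 8·1 = 32
A has the highest Borda score (99).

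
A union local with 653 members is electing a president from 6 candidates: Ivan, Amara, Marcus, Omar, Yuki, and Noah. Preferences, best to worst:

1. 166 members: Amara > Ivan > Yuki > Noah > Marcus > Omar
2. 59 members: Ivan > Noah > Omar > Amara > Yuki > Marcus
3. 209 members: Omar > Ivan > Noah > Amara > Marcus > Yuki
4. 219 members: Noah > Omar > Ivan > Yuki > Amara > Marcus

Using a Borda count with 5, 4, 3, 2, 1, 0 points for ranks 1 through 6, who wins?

Ivan: 166·4 + 59·5 + 209·4 + 219·3 = 2452
Amara: 166·5 + 59·2 + 209·2 + 219·1 = 1585
Marcus: 166·1 + 59·0 + 209·1 + 219·0 = 375
Omar: 166·0 + 59·3 + 209·5 + 219·4 = 2098
Yuki: 166·3 + 59·1 + 209·0 + 219·2 = 995
Noah: 166·2 + 59·4 + 209·3 + 219·5 = 2290
Ivan has the highest Borda score (2452).

Ivan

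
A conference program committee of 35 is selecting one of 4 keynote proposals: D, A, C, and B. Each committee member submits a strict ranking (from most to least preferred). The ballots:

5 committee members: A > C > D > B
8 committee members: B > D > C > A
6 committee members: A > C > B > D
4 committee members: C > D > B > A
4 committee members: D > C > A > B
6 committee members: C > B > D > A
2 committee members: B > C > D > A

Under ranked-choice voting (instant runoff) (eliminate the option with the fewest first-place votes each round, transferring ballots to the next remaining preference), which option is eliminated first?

D

Round 1: D 4, A 11, C 10, B 10. Eliminate D.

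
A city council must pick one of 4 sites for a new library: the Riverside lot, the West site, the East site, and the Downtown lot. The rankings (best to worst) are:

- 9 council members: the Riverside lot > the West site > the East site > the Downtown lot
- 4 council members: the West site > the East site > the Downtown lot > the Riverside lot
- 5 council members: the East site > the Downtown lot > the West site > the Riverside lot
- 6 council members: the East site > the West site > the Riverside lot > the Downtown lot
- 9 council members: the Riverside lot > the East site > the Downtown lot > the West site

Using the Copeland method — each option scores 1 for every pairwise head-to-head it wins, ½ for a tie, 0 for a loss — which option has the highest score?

the Riverside lot

the Riverside lot: beats the West site, the East site, and the Downtown lot → score 3.
the West site: beats the Downtown lot; loses to the Riverside lot and the East site → score 1.
the East site: beats the West site and the Downtown lot; loses to the Riverside lot → score 2.
the Downtown lot: loses to the Riverside lot, the West site, and the East site → score 0.
the Riverside lot has the best pairwise record.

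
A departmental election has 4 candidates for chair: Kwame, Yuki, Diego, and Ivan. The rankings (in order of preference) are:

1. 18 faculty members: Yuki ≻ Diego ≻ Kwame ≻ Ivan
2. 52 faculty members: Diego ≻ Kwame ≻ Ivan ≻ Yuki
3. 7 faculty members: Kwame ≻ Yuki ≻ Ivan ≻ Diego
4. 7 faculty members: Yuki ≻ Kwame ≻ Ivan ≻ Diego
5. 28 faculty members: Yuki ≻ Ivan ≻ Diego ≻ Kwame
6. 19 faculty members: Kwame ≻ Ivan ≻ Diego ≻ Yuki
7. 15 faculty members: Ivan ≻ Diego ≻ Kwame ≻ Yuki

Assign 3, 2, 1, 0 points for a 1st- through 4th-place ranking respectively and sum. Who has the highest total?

Diego

Kwame: 18·1 + 52·2 + 7·3 + 7·2 + 28·0 + 19·3 + 15·1 = 229
Yuki: 18·3 + 52·0 + 7·2 + 7·3 + 28·3 + 19·0 + 15·0 = 173
Diego: 18·2 + 52·3 + 7·0 + 7·0 + 28·1 + 19·1 + 15·2 = 269
Ivan: 18·0 + 52·1 + 7·1 + 7·1 + 28·2 + 19·2 + 15·3 = 205
Diego has the highest Borda score (269).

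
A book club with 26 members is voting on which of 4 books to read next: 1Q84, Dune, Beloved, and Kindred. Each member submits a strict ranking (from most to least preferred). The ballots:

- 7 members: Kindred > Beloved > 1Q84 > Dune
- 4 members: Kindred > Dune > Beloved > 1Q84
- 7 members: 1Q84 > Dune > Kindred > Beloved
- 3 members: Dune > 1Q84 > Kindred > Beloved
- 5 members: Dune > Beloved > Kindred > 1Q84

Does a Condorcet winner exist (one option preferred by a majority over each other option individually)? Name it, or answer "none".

Checking pairwise contests:
Beloved beats 1Q84 16–10.
1Q84 beats Dune 14–12.
Dune beats Beloved 19–7.
Dune beats Kindred 15–11.
Every option loses at least one head-to-head, so there is no Condorcet winner.

none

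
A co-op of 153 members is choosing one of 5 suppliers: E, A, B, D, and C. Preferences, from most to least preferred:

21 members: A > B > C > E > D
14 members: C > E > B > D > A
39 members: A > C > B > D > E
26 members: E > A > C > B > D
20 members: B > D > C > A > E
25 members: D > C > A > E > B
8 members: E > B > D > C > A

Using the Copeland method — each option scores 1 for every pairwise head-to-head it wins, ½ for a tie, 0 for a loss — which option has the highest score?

E: loses to A, B, D, and C → score 0.
A: beats E, B, D, and C → score 4.
B: beats E and D; loses to A and C → score 2.
D: beats E; loses to A, B, and C → score 1.
C: beats E, B, and D; loses to A → score 3.
A has the best pairwise record.

A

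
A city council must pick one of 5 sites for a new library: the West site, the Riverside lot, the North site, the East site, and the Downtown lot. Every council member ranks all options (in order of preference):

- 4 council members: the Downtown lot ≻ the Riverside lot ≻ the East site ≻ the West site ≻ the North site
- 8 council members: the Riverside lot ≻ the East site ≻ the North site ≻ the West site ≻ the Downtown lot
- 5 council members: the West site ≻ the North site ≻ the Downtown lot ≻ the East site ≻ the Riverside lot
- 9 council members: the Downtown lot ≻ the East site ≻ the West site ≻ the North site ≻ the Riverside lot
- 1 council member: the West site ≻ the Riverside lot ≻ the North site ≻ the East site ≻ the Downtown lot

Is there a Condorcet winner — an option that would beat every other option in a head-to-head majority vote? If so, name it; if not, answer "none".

Checking pairwise contests:
the East site beats the West site 21–6.
the West site beats the Riverside lot 15–12.
the West site beats the North site 19–8.
the Downtown lot beats the East site 18–9.
the West site beats the Downtown lot 14–13.
Every option loses at least one head-to-head, so there is no Condorcet winner.

none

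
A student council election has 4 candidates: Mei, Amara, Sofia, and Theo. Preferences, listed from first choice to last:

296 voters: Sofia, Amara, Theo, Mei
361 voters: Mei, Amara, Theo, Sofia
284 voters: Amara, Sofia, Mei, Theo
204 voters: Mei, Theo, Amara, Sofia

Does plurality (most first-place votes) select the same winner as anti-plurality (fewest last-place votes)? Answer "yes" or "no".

Plurality — first-place votes: Mei 565, Amara 284, Sofia 296, Theo 0. Winner: Mei.
Anti-plurality — last-place votes: Mei 296, Amara 0, Sofia 565, Theo 284. Winner: Amara.
The two methods disagree.

no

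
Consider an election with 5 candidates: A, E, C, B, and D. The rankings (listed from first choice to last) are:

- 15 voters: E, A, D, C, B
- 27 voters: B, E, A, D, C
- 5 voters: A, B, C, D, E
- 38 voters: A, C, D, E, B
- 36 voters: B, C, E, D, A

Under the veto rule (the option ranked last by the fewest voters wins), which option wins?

D

Last-place votes: A 36, E 5, C 27, B 53, D 0.
D is ranked last by the fewest voters, so D wins.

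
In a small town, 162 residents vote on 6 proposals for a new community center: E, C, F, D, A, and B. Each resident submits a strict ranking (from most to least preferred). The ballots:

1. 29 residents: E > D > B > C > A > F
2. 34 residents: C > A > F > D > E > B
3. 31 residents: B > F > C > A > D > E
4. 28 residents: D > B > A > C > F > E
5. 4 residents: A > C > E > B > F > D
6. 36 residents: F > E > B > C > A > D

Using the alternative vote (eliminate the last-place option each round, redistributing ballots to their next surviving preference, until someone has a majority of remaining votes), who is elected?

Round 1: E 29, C 34, F 36, D 28, A 4, B 31. Eliminate A.
Round 2: E 29, C 38, F 36, D 28, B 31. Eliminate D.
Round 3: E 29, C 38, F 36, B 59. Eliminate E.
Round 4: C 38, F 36, B 88. B has a majority.

B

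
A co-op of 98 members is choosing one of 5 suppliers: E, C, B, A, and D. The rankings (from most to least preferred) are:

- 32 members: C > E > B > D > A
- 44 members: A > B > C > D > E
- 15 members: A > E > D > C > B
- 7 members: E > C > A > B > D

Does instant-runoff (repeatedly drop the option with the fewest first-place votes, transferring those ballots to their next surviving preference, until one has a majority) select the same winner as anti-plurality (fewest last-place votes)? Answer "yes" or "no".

Instant-runoff — R1 E 7, C 32, B 0, A 59, D 0 (A winner). Winner: A.
Anti-plurality — last-place votes: E 44, C 0, B 15, A 32, D 7. Winner: C.
The two methods disagree.

no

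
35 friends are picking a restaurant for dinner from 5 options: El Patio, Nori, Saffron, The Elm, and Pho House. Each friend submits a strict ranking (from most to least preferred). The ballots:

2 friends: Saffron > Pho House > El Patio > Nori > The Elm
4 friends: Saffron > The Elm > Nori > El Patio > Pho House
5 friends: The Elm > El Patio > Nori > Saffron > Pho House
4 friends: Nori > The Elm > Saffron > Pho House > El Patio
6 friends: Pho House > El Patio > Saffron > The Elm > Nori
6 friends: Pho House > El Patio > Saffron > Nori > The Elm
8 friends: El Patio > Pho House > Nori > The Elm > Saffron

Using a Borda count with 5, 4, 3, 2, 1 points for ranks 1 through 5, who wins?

El Patio

El Patio: 2·3 + 4·2 + 5·4 + 4·1 + 6·4 + 6·4 + 8·5 = 126
Nori: 2·2 + 4·3 + 5·3 + 4·5 + 6·1 + 6·2 + 8·3 = 93
Saffron: 2·5 + 4·5 + 5·2 + 4·3 + 6·3 + 6·3 + 8·1 = 96
The Elm: 2·1 + 4·4 + 5·5 + 4·4 + 6·2 + 6·1 + 8·2 = 93
Pho House: 2·4 + 4·1 + 5·1 + 4·2 + 6·5 + 6·5 + 8·4 = 117
El Patio has the highest Borda score (126).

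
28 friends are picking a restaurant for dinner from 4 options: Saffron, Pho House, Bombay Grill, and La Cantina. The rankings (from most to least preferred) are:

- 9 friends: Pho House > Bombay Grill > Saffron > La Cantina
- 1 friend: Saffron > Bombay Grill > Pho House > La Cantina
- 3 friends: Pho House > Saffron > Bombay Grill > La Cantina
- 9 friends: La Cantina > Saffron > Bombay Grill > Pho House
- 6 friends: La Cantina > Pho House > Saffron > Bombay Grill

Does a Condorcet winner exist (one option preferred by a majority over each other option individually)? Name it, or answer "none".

La Cantina

La Cantina vs Saffron: 15–13 for La Cantina.
La Cantina vs Pho House: 15–13 for La Cantina.
La Cantina vs Bombay Grill: 15–13 for La Cantina.
La Cantina beats every other option head-to-head.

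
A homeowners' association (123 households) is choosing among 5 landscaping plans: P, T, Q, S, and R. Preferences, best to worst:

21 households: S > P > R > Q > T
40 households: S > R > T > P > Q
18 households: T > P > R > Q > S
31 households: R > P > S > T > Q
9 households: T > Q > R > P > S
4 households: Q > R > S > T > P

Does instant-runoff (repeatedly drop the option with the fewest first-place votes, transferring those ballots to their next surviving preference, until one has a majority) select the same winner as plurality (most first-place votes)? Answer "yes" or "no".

no

Instant-runoff — R1 P 0, T 27, Q 4, S 61, R 31 (P out); R2 T 27, Q 4, S 61, R 31 (Q out); R3 T 27, S 61, R 35 (T out); R4 S 61, R 62 (R winner). Winner: R.
Plurality — first-place votes: P 0, T 27, Q 4, S 61, R 31. Winner: S.
The two methods disagree.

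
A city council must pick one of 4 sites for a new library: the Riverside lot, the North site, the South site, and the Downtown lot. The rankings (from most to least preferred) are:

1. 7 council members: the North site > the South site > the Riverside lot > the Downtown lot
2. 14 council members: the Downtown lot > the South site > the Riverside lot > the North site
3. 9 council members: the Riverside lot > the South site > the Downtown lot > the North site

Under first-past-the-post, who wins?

First-place votes: the Riverside lot 9, the North site 7, the South site 0, the Downtown lot 14.
the Downtown lot has the most first-place votes.

the Downtown lot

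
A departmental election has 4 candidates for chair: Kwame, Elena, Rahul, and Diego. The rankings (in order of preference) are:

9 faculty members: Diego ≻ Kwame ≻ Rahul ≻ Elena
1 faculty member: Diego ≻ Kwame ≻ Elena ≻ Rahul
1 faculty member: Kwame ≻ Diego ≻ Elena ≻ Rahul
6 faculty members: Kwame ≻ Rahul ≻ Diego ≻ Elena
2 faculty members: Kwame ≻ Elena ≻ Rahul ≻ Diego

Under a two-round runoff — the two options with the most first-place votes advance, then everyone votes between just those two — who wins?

Round 1 first-place votes: Kwame 9, Elena 0, Rahul 0, Diego 10.
Diego and Kwame advance.
Runoff: Diego is preferred to Kwame by 10 voters; Kwame by 9.
Diego wins the runoff.

Diego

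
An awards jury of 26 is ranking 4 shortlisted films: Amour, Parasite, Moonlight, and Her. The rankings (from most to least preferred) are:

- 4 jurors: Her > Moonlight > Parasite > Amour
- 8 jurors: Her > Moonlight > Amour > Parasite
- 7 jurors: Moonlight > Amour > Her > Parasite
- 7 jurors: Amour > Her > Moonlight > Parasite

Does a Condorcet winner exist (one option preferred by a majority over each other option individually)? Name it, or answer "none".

Checking pairwise contests:
Moonlight beats Amour 19–7.
Amour beats Parasite 22–4.
Her beats Moonlight 19–7.
Amour beats Her 14–12.
Every option loses at least one head-to-head, so there is no Condorcet winner.

none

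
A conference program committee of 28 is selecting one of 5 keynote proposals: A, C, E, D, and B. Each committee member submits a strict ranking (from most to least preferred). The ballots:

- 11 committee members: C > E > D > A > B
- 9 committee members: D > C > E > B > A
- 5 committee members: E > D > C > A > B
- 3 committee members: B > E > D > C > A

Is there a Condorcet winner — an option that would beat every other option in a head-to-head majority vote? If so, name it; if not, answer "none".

none

Checking pairwise contests:
C beats A 28–0.
D beats C 17–11.
C beats E 20–8.
E beats D 19–9.
A beats B 16–12.
Every option loses at least one head-to-head, so there is no Condorcet winner.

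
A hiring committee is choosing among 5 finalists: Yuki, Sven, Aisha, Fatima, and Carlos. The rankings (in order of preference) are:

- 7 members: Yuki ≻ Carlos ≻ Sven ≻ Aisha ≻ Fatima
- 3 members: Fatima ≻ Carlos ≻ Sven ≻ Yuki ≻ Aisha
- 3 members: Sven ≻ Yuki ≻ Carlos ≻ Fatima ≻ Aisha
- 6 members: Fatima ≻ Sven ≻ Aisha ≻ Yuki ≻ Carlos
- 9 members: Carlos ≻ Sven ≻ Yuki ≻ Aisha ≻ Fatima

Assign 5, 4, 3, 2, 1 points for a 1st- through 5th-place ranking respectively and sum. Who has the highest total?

Yuki: 7·5 + 3·2 + 3·4 + 6·2 + 9·3 = 92
Sven: 7·3 + 3·3 + 3·5 + 6·4 + 9·4 = 105
Aisha: 7·2 + 3·1 + 3·1 + 6·3 + 9·2 = 56
Fatima: 7·1 + 3·5 + 3·2 + 6·5 + 9·1 = 67
Carlos: 7·4 + 3·4 + 3·3 + 6·1 + 9·5 = 100
Sven has the highest Borda score (105).

Sven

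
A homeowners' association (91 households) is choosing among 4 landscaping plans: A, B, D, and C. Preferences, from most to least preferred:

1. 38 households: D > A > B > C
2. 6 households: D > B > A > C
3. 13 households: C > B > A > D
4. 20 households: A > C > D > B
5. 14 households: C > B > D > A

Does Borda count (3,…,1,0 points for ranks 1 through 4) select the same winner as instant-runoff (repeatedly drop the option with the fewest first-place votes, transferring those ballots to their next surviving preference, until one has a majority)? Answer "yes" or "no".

no

Borda — scores: A 155, B 104, D 166, C 121. Winner: D.
Instant-runoff — R1 A 20, B 0, D 44, C 27 (B out); R2 A 20, D 44, C 27 (A out); R3 D 44, C 47 (C winner). Winner: C.
The two methods disagree.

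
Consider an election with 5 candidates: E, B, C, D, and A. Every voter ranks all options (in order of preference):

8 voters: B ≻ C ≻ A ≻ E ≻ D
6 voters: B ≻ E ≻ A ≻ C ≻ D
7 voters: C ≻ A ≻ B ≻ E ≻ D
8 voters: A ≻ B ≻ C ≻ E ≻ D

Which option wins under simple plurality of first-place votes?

First-place votes: E 0, B 14, C 7, D 0, A 8.
B has the most first-place votes.

B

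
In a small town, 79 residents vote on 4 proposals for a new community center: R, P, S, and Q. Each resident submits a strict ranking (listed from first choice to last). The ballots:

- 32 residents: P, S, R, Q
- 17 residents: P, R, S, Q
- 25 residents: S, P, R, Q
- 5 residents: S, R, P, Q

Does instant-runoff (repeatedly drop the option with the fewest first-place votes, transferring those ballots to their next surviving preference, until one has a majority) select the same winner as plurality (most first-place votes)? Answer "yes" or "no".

Instant-runoff — R1 R 0, P 49, S 30, Q 0 (P winner). Winner: P.
Plurality — first-place votes: R 0, P 49, S 30, Q 0. Winner: P.
The two methods agree.

yes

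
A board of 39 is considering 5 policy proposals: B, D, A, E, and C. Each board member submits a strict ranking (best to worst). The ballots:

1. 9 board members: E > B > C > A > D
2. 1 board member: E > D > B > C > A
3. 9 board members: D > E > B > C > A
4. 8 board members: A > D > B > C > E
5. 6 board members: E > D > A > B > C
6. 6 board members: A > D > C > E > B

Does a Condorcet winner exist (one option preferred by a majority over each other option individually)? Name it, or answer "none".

none

Checking pairwise contests:
D beats B 30–9.
A beats D 23–16.
E beats A 25–14.
D beats E 23–16.
B beats C 33–6.
Every option loses at least one head-to-head, so there is no Condorcet winner.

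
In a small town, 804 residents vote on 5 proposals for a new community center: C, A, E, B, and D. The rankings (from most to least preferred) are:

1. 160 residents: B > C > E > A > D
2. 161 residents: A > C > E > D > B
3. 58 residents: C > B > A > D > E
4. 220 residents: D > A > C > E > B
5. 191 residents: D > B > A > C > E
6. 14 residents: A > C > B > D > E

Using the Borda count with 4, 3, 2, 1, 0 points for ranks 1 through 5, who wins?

A

C: 160·3 + 161·3 + 58·4 + 220·2 + 191·1 + 14·3 = 1868
A: 160·1 + 161·4 + 58·2 + 220·3 + 191·2 + 14·4 = 2018
E: 160·2 + 161·2 + 58·0 + 220·1 + 191·0 + 14·0 = 862
B: 160·4 + 161·0 + 58·3 + 220·0 + 191·3 + 14·2 = 1415
D: 160·0 + 161·1 + 58·1 + 220·4 + 191·4 + 14·1 = 1877
A has the highest Borda score (2018).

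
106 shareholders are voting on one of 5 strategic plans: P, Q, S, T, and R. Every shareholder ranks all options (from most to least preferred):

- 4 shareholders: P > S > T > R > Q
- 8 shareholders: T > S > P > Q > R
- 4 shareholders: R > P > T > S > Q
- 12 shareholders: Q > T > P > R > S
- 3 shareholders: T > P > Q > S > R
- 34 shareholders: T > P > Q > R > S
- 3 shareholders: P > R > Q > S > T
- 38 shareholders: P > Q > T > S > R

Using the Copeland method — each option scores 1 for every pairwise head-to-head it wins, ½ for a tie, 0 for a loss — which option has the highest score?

P: beats Q, S, and R; loses to T → score 3.
Q: beats S and R; ties T; loses to P → score 2.5.
S: ties R; loses to P, Q, and T → score 0.5.
T: beats P, S, and R; ties Q → score 3.5.
R: ties S; loses to P, Q, and T → score 0.5.
T has the best pairwise record.

T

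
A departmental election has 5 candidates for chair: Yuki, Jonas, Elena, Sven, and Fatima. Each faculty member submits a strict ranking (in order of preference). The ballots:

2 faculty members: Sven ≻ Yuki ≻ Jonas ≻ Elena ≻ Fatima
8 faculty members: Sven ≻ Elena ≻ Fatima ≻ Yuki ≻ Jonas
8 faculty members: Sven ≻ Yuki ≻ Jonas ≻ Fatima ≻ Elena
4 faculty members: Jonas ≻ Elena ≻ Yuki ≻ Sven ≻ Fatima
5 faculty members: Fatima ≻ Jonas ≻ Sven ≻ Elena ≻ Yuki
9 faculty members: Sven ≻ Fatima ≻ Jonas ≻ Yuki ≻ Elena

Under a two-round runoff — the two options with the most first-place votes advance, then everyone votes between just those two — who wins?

Round 1 first-place votes: Yuki 0, Jonas 4, Elena 0, Sven 27, Fatima 5.
Sven and Fatima advance.
Runoff: Sven is preferred to Fatima by 31 voters; Fatima by 5.
Sven wins the runoff.

Sven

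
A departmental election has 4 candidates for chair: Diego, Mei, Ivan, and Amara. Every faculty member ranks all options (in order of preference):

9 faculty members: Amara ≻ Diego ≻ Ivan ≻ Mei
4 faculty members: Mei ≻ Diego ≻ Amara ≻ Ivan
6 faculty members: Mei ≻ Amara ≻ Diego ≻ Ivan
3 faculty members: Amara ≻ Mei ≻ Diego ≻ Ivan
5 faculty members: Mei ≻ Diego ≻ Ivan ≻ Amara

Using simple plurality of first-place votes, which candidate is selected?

First-place votes: Diego 0, Mei 15, Ivan 0, Amara 12.
Mei has the most first-place votes.

Mei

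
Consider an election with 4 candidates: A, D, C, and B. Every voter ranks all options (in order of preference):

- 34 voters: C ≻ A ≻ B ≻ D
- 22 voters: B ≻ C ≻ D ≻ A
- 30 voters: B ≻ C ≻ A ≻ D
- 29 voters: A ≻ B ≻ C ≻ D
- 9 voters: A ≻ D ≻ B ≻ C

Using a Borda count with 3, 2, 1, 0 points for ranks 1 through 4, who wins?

A: 34·2 + 22·0 + 30·1 + 29·3 + 9·3 = 212
D: 34·0 + 22·1 + 30·0 + 29·0 + 9·2 = 40
C: 34·3 + 22·2 + 30·2 + 29·1 + 9·0 = 235
B: 34·1 + 22·3 + 30·3 + 29·2 + 9·1 = 257
B has the highest Borda score (257).

B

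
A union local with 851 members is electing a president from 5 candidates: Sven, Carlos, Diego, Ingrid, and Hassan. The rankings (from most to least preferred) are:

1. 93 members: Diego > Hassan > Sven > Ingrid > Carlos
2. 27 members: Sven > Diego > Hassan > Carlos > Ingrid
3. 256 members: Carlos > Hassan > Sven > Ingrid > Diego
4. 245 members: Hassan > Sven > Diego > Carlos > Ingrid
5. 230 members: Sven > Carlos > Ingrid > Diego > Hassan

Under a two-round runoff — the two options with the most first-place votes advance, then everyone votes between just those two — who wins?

Round 1 first-place votes: Sven 257, Carlos 256, Diego 93, Ingrid 0, Hassan 245.
Sven and Carlos advance.
Runoff: Sven is preferred to Carlos by 595 voters; Carlos by 256.
Sven wins the runoff.

Sven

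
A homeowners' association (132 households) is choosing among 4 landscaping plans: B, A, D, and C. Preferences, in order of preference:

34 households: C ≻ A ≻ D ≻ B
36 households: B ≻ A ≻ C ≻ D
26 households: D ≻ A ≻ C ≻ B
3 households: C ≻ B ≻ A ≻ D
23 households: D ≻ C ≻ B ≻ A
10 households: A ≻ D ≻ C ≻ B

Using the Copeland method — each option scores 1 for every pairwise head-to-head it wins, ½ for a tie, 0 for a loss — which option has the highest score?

A

B: loses to A, D, and C → score 0.
A: beats B, D, and C → score 3.
D: beats B; loses to A and C → score 1.
C: beats B and D; loses to A → score 2.
A has the best pairwise record.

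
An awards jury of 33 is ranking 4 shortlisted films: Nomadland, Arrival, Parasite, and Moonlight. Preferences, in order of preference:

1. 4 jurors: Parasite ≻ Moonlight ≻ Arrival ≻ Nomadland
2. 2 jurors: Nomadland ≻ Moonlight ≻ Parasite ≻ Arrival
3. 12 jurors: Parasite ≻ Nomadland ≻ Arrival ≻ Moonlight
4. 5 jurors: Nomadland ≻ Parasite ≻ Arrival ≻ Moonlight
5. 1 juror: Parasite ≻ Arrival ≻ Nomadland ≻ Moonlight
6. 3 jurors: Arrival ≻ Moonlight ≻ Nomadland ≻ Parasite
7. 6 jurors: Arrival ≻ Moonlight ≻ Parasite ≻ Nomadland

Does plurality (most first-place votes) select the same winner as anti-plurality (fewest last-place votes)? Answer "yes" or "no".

Plurality — first-place votes: Nomadland 7, Arrival 9, Parasite 17, Moonlight 0. Winner: Parasite.
Anti-plurality — last-place votes: Nomadland 10, Arrival 2, Parasite 3, Moonlight 18. Winner: Arrival.
The two methods disagree.

no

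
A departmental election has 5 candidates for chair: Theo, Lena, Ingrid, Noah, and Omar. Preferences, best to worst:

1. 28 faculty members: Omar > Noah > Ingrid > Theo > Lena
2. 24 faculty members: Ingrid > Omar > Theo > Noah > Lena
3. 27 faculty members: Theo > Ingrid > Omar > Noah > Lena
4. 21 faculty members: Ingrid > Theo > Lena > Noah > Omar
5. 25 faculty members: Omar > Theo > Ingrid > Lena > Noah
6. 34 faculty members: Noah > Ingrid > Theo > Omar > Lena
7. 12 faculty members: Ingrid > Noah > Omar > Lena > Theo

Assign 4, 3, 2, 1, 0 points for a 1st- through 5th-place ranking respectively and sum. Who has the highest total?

Ingrid

Theo: 28·1 + 24·2 + 27·4 + 21·3 + 25·3 + 34·2 + 12·0 = 390
Lena: 28·0 + 24·0 + 27·0 + 21·2 + 25·1 + 34·0 + 12·1 = 79
Ingrid: 28·2 + 24·4 + 27·3 + 21·4 + 25·2 + 34·3 + 12·4 = 517
Noah: 28·3 + 24·1 + 27·1 + 21·1 + 25·0 + 34·4 + 12·3 = 328
Omar: 28·4 + 24·3 + 27·2 + 21·0 + 25·4 + 34·1 + 12·2 = 396
Ingrid has the highest Borda score (517).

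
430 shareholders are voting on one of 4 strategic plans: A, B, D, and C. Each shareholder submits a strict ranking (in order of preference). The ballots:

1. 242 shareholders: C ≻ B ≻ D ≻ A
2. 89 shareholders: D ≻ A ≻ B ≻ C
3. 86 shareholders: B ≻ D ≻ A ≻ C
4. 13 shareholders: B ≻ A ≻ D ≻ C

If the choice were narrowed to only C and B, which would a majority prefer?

C

Voters preferring C to B: 242; preferring B to C: 188.
C wins the head-to-head.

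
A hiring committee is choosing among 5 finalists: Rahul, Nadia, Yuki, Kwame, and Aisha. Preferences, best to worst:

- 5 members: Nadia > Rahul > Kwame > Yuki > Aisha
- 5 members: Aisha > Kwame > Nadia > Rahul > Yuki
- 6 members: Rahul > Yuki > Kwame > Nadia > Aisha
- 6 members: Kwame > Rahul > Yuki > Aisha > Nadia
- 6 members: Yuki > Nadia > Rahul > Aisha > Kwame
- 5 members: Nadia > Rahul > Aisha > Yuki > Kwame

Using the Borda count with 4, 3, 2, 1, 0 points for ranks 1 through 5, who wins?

Rahul

Rahul: 5·3 + 5·1 + 6·4 + 6·3 + 6·2 + 5·3 = 89
Nadia: 5·4 + 5·2 + 6·1 + 6·0 + 6·3 + 5·4 = 74
Yuki: 5·1 + 5·0 + 6·3 + 6·2 + 6·4 + 5·1 = 64
Kwame: 5·2 + 5·3 + 6·2 + 6·4 + 6·0 + 5·0 = 61
Aisha: 5·0 + 5·4 + 6·0 + 6·1 + 6·1 + 5·2 = 42
Rahul has the highest Borda score (89).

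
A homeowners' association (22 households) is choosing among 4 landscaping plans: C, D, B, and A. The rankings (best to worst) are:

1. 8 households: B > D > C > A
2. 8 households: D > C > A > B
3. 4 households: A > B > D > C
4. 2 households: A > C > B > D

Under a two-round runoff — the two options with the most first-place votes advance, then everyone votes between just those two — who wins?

B

Round 1 first-place votes: C 0, D 8, B 8, A 6.
B and D advance.
Runoff: B is preferred to D by 14 voters; D by 8.
B wins the runoff.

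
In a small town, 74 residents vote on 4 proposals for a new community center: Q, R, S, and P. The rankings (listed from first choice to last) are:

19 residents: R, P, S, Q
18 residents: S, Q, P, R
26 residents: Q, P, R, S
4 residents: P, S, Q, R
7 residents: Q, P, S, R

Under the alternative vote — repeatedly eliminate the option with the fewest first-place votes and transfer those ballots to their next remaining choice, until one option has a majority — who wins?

S

Round 1: Q 33, R 19, S 18, P 4. Eliminate P.
Round 2: Q 33, R 19, S 22. Eliminate R.
Round 3: Q 33, S 41. S has a majority.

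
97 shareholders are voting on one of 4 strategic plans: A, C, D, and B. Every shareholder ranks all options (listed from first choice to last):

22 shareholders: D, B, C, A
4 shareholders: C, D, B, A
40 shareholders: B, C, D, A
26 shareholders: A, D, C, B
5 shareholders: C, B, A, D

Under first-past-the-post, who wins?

B

First-place votes: A 26, C 9, D 22, B 40.
B has the most first-place votes.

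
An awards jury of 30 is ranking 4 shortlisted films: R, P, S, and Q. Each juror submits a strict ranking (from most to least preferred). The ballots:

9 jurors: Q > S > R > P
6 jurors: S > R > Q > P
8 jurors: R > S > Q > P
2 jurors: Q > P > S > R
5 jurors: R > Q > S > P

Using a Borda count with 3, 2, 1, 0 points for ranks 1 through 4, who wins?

R: 9·1 + 6·2 + 8·3 + 2·0 + 5·3 = 60
P: 9·0 + 6·0 + 8·0 + 2·2 + 5·0 = 4
S: 9·2 + 6·3 + 8·2 + 2·1 + 5·1 = 59
Q: 9·3 + 6·1 + 8·1 + 2·3 + 5·2 = 57
R has the highest Borda score (60).

R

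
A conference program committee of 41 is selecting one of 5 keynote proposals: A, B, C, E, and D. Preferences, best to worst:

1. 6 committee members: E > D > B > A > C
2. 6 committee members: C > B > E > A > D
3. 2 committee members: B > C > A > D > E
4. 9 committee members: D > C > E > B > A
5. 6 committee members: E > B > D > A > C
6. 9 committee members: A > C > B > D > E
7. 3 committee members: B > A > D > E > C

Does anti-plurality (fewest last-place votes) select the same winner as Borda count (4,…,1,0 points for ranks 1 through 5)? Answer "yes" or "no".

Anti-plurality — last-place votes: A 9, B 0, C 15, E 11, D 6. Winner: B.
Borda — scores: A 67, B 95, C 84, E 81, D 83. Winner: B.
The two methods agree.

yes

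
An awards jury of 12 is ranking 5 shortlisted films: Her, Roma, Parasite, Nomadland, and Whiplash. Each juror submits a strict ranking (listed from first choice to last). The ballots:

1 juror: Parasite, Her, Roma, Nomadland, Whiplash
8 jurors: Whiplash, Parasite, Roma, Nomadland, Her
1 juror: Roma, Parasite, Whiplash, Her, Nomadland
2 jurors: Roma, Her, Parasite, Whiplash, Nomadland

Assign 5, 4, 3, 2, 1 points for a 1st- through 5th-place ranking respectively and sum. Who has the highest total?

Whiplash

Her: 1·4 + 8·1 + 1·2 + 2·4 = 22
Roma: 1·3 + 8·3 + 1·5 + 2·5 = 42
Parasite: 1·5 + 8·4 + 1·4 + 2·3 = 47
Nomadland: 1·2 + 8·2 + 1·1 + 2·1 = 21
Whiplash: 1·1 + 8·5 + 1·3 + 2·2 = 48
Whiplash has the highest Borda score (48).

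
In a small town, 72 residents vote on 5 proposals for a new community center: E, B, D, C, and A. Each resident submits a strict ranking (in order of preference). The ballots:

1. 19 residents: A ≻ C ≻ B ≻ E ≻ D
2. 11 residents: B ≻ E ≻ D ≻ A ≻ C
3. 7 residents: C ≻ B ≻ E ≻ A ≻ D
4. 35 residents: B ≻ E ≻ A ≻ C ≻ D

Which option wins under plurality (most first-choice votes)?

First-place votes: E 0, B 46, D 0, C 7, A 19.
B has the most first-place votes.

B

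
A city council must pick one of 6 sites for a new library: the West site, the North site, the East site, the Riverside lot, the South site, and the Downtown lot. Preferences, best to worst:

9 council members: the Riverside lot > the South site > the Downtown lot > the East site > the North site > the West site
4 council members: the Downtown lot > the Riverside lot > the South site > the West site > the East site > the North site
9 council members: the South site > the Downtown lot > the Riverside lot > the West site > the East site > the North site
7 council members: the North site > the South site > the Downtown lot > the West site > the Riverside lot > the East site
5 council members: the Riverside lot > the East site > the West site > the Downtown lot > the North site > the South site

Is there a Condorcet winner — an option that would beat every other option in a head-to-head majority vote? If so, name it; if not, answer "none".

none

Checking pairwise contests:
the Riverside lot beats the West site 27–7.
the West site beats the North site 18–16.
the West site beats the East site 20–14.
the Downtown lot beats the Riverside lot 20–14.
the Riverside lot beats the South site 18–16.
the South site beats the Downtown lot 25–9.
Every option loses at least one head-to-head, so there is no Condorcet winner.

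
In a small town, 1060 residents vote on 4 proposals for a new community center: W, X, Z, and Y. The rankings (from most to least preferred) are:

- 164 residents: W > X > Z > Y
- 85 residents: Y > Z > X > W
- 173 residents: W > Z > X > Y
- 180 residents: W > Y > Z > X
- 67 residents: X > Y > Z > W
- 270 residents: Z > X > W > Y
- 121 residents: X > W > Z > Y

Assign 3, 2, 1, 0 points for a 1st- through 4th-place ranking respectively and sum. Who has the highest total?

W

W: 164·3 + 85·0 + 173·3 + 180·3 + 67·0 + 270·1 + 121·2 = 2063
X: 164·2 + 85·1 + 173·1 + 180·0 + 67·3 + 270·2 + 121·3 = 1690
Z: 164·1 + 85·2 + 173·2 + 180·1 + 67·1 + 270·3 + 121·1 = 1858
Y: 164·0 + 85·3 + 173·0 + 180·2 + 67·2 + 270·0 + 121·0 = 749
W has the highest Borda score (2063).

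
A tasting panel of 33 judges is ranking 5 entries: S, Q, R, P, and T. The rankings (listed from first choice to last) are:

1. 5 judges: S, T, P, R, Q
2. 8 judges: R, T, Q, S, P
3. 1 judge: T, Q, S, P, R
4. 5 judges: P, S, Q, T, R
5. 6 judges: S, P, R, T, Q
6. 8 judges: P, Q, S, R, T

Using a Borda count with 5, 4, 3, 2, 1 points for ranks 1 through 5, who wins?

S: 5·5 + 8·2 + 1·3 + 5·4 + 6·5 + 8·3 = 118
Q: 5·1 + 8·3 + 1·4 + 5·3 + 6·1 + 8·4 = 86
R: 5·2 + 8·5 + 1·1 + 5·1 + 6·3 + 8·2 = 90
P: 5·3 + 8·1 + 1·2 + 5·5 + 6·4 + 8·5 = 114
T: 5·4 + 8·4 + 1·5 + 5·2 + 6·2 + 8·1 = 87
S has the highest Borda score (118).

S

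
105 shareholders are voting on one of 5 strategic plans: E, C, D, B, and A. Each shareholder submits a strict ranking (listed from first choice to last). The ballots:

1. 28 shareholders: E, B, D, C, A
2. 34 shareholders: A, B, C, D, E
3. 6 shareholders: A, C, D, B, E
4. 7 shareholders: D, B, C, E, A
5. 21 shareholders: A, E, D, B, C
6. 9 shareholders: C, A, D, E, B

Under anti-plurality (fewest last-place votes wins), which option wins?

D

Last-place votes: E 40, C 21, D 0, B 9, A 35.
D is ranked last by the fewest voters, so D wins.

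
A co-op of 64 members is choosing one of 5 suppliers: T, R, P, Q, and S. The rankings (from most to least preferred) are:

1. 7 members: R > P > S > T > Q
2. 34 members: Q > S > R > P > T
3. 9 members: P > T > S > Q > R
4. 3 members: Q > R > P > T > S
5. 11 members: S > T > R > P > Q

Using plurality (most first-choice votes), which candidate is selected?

First-place votes: T 0, R 7, P 9, Q 37, S 11.
Q has the most first-place votes.

Q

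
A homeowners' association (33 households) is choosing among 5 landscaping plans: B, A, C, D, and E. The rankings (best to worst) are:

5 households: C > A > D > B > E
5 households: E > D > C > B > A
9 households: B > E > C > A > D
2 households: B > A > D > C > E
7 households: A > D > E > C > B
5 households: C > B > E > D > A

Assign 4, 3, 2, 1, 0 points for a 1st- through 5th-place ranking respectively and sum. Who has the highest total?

C

B: 5·1 + 5·1 + 9·4 + 2·4 + 7·0 + 5·3 = 69
A: 5·3 + 5·0 + 9·1 + 2·3 + 7·4 + 5·0 = 58
C: 5·4 + 5·2 + 9·2 + 2·1 + 7·1 + 5·4 = 77
D: 5·2 + 5·3 + 9·0 + 2·2 + 7·3 + 5·1 = 55
E: 5·0 + 5·4 + 9·3 + 2·0 + 7·2 + 5·2 = 71
C has the highest Borda score (77).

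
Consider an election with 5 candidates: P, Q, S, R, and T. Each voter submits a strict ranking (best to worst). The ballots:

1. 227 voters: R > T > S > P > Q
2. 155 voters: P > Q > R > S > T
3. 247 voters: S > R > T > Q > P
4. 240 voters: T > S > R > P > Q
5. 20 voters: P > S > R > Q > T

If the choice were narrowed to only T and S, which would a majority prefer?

T

Voters preferring T to S: 467; preferring S to T: 422.
T wins the head-to-head.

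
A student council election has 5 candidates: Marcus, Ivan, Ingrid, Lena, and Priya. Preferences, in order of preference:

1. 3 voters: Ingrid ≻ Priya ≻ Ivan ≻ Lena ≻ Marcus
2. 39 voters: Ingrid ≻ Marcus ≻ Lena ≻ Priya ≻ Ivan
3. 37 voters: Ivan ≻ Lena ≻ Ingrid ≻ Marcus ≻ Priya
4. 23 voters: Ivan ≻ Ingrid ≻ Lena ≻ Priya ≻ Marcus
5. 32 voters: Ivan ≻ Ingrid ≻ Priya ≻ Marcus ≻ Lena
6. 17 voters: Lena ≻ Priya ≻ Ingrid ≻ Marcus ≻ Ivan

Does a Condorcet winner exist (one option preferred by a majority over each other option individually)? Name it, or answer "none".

Ivan

Ivan vs Marcus: 95–56 for Ivan.
Ivan vs Ingrid: 92–59 for Ivan.
Ivan vs Lena: 95–56 for Ivan.
Ivan vs Priya: 92–59 for Ivan.
Ivan beats every other option head-to-head.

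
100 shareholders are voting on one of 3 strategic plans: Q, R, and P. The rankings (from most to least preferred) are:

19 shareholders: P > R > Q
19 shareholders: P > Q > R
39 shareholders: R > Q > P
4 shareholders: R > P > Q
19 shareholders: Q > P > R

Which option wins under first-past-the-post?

R

First-place votes: Q 19, R 43, P 38.
R has the most first-place votes.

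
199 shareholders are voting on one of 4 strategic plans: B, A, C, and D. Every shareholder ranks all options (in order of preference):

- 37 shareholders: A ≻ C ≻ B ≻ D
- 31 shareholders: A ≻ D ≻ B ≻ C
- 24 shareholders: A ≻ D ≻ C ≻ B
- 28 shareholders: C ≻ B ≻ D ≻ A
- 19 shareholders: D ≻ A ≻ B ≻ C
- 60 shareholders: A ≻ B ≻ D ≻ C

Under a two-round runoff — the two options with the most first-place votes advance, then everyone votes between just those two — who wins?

Round 1 first-place votes: B 0, A 152, C 28, D 19.
A and C advance.
Runoff: A is preferred to C by 171 voters; C by 28.
A wins the runoff.

A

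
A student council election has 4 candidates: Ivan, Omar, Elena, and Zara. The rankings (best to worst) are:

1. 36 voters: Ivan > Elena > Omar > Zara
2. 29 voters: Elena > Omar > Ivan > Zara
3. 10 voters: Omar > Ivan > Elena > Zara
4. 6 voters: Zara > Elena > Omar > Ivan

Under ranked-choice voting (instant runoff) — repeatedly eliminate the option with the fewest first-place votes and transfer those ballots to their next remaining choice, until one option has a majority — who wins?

Round 1: Ivan 36, Omar 10, Elena 29, Zara 6. Eliminate Zara.
Round 2: Ivan 36, Omar 10, Elena 35. Eliminate Omar.
Round 3: Ivan 46, Elena 35. Ivan has a majority.

Ivan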